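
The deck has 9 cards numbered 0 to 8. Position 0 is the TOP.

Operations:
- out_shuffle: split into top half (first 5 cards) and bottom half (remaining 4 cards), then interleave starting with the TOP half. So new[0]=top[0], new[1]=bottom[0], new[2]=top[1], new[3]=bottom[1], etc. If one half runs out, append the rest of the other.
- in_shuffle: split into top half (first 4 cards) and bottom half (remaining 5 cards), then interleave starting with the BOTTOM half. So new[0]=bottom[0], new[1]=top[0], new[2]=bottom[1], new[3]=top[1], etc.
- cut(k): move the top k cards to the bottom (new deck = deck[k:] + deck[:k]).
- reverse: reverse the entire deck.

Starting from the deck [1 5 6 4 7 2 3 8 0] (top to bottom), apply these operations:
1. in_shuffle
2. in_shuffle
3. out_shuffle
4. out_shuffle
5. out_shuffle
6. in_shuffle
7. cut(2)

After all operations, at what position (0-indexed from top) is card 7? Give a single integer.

Answer: 6

Derivation:
After op 1 (in_shuffle): [7 1 2 5 3 6 8 4 0]
After op 2 (in_shuffle): [3 7 6 1 8 2 4 5 0]
After op 3 (out_shuffle): [3 2 7 4 6 5 1 0 8]
After op 4 (out_shuffle): [3 5 2 1 7 0 4 8 6]
After op 5 (out_shuffle): [3 0 5 4 2 8 1 6 7]
After op 6 (in_shuffle): [2 3 8 0 1 5 6 4 7]
After op 7 (cut(2)): [8 0 1 5 6 4 7 2 3]
Card 7 is at position 6.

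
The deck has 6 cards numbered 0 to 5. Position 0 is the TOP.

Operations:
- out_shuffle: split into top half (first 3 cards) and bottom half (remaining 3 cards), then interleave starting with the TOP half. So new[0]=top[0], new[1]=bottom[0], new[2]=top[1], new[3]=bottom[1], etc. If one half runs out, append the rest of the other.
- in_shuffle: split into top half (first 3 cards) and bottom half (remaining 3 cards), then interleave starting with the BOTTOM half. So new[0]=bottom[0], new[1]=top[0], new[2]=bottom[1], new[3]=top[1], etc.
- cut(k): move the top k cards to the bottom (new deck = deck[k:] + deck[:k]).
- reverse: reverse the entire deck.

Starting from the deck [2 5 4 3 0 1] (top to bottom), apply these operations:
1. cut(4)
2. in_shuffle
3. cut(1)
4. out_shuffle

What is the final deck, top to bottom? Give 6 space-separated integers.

After op 1 (cut(4)): [0 1 2 5 4 3]
After op 2 (in_shuffle): [5 0 4 1 3 2]
After op 3 (cut(1)): [0 4 1 3 2 5]
After op 4 (out_shuffle): [0 3 4 2 1 5]

Answer: 0 3 4 2 1 5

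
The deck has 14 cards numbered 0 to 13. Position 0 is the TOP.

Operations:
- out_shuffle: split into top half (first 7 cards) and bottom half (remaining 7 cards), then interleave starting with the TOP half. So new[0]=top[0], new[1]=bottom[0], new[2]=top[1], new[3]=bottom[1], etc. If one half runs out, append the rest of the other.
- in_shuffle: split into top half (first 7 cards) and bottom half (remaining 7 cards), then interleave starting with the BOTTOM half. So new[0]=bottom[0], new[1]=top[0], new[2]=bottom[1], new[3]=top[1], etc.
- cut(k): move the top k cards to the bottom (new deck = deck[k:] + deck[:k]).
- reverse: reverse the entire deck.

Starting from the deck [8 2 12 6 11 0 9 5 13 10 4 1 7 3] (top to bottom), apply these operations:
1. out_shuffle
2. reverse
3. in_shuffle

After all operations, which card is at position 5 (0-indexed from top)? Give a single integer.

Answer: 7

Derivation:
After op 1 (out_shuffle): [8 5 2 13 12 10 6 4 11 1 0 7 9 3]
After op 2 (reverse): [3 9 7 0 1 11 4 6 10 12 13 2 5 8]
After op 3 (in_shuffle): [6 3 10 9 12 7 13 0 2 1 5 11 8 4]
Position 5: card 7.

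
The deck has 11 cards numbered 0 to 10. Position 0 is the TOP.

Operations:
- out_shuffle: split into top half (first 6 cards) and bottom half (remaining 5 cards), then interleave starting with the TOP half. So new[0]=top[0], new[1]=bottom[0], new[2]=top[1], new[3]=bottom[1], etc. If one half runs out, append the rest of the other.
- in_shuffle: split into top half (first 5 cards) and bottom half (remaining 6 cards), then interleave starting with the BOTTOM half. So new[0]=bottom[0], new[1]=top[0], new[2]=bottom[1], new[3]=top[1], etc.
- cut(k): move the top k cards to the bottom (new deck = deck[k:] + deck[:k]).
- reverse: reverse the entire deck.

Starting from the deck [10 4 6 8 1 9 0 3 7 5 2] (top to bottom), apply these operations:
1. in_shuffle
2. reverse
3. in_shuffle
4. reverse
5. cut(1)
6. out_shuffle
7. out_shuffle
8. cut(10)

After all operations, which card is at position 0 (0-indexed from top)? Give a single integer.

After op 1 (in_shuffle): [9 10 0 4 3 6 7 8 5 1 2]
After op 2 (reverse): [2 1 5 8 7 6 3 4 0 10 9]
After op 3 (in_shuffle): [6 2 3 1 4 5 0 8 10 7 9]
After op 4 (reverse): [9 7 10 8 0 5 4 1 3 2 6]
After op 5 (cut(1)): [7 10 8 0 5 4 1 3 2 6 9]
After op 6 (out_shuffle): [7 1 10 3 8 2 0 6 5 9 4]
After op 7 (out_shuffle): [7 0 1 6 10 5 3 9 8 4 2]
After op 8 (cut(10)): [2 7 0 1 6 10 5 3 9 8 4]
Position 0: card 2.

Answer: 2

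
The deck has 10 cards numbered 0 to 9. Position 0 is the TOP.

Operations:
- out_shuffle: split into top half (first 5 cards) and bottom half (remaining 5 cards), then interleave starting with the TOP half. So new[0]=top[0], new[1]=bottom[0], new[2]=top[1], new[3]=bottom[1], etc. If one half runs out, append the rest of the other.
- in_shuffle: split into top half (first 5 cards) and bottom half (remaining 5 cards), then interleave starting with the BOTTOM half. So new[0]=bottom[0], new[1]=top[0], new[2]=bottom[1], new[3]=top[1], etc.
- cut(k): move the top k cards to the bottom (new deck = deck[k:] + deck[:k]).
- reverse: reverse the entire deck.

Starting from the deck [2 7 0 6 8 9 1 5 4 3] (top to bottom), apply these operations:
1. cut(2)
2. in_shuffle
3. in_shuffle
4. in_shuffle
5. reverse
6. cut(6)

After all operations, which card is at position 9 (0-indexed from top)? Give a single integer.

After op 1 (cut(2)): [0 6 8 9 1 5 4 3 2 7]
After op 2 (in_shuffle): [5 0 4 6 3 8 2 9 7 1]
After op 3 (in_shuffle): [8 5 2 0 9 4 7 6 1 3]
After op 4 (in_shuffle): [4 8 7 5 6 2 1 0 3 9]
After op 5 (reverse): [9 3 0 1 2 6 5 7 8 4]
After op 6 (cut(6)): [5 7 8 4 9 3 0 1 2 6]
Position 9: card 6.

Answer: 6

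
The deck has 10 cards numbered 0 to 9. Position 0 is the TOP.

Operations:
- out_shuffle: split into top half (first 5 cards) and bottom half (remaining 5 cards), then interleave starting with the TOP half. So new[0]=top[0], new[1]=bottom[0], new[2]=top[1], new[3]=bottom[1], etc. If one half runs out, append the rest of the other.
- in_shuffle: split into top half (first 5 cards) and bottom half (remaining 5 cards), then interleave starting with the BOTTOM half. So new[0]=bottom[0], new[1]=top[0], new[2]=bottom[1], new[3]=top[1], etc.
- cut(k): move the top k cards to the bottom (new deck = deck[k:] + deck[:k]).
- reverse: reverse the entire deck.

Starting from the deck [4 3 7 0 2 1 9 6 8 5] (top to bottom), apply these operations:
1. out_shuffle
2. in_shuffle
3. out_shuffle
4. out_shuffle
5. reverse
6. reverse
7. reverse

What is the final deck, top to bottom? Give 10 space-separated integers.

Answer: 7 0 8 2 5 4 1 3 9 6

Derivation:
After op 1 (out_shuffle): [4 1 3 9 7 6 0 8 2 5]
After op 2 (in_shuffle): [6 4 0 1 8 3 2 9 5 7]
After op 3 (out_shuffle): [6 3 4 2 0 9 1 5 8 7]
After op 4 (out_shuffle): [6 9 3 1 4 5 2 8 0 7]
After op 5 (reverse): [7 0 8 2 5 4 1 3 9 6]
After op 6 (reverse): [6 9 3 1 4 5 2 8 0 7]
After op 7 (reverse): [7 0 8 2 5 4 1 3 9 6]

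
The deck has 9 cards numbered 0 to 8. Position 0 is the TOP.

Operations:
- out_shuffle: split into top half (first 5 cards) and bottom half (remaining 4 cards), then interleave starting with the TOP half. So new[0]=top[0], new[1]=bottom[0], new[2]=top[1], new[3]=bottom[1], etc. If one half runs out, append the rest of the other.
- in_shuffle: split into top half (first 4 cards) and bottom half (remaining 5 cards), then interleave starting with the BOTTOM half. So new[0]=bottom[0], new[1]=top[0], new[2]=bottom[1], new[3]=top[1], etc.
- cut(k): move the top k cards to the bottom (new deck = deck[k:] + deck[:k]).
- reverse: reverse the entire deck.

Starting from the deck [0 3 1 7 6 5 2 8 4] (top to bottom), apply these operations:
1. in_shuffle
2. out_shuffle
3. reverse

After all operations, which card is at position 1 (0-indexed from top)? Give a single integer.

After op 1 (in_shuffle): [6 0 5 3 2 1 8 7 4]
After op 2 (out_shuffle): [6 1 0 8 5 7 3 4 2]
After op 3 (reverse): [2 4 3 7 5 8 0 1 6]
Position 1: card 4.

Answer: 4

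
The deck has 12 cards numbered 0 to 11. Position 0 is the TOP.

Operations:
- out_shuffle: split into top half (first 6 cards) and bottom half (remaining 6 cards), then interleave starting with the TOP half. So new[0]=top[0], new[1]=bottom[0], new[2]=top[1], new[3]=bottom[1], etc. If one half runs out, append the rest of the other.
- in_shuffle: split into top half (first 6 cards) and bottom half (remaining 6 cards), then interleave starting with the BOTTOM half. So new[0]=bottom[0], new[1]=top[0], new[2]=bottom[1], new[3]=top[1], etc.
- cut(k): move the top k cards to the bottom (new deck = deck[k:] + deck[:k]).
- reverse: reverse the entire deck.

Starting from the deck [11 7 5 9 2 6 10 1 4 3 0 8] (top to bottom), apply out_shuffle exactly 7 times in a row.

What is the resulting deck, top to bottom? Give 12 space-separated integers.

Answer: 11 4 6 5 0 1 2 7 3 10 9 8

Derivation:
After op 1 (out_shuffle): [11 10 7 1 5 4 9 3 2 0 6 8]
After op 2 (out_shuffle): [11 9 10 3 7 2 1 0 5 6 4 8]
After op 3 (out_shuffle): [11 1 9 0 10 5 3 6 7 4 2 8]
After op 4 (out_shuffle): [11 3 1 6 9 7 0 4 10 2 5 8]
After op 5 (out_shuffle): [11 0 3 4 1 10 6 2 9 5 7 8]
After op 6 (out_shuffle): [11 6 0 2 3 9 4 5 1 7 10 8]
After op 7 (out_shuffle): [11 4 6 5 0 1 2 7 3 10 9 8]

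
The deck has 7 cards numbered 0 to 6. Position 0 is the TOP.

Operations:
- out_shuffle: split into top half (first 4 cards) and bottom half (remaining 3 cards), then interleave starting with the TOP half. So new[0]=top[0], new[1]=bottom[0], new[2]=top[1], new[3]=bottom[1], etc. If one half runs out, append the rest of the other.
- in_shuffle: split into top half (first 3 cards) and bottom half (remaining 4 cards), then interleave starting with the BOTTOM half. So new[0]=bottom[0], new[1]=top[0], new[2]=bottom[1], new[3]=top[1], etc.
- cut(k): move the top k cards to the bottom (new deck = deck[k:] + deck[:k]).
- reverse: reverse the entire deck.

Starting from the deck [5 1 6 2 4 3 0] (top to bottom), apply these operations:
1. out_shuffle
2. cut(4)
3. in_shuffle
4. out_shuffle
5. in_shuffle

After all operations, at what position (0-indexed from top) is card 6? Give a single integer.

After op 1 (out_shuffle): [5 4 1 3 6 0 2]
After op 2 (cut(4)): [6 0 2 5 4 1 3]
After op 3 (in_shuffle): [5 6 4 0 1 2 3]
After op 4 (out_shuffle): [5 1 6 2 4 3 0]
After op 5 (in_shuffle): [2 5 4 1 3 6 0]
Card 6 is at position 5.

Answer: 5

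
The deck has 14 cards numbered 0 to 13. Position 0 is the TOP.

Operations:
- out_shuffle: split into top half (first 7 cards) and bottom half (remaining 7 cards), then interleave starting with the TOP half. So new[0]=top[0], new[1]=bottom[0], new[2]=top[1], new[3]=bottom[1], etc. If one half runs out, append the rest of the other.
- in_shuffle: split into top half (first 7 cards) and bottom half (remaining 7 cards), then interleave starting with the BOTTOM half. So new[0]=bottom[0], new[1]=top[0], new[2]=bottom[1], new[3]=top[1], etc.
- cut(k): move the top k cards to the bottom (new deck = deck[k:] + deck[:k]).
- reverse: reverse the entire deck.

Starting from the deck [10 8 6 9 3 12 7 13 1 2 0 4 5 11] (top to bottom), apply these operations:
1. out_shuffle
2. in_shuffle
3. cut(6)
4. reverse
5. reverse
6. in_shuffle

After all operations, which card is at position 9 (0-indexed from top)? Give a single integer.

Answer: 7

Derivation:
After op 1 (out_shuffle): [10 13 8 1 6 2 9 0 3 4 12 5 7 11]
After op 2 (in_shuffle): [0 10 3 13 4 8 12 1 5 6 7 2 11 9]
After op 3 (cut(6)): [12 1 5 6 7 2 11 9 0 10 3 13 4 8]
After op 4 (reverse): [8 4 13 3 10 0 9 11 2 7 6 5 1 12]
After op 5 (reverse): [12 1 5 6 7 2 11 9 0 10 3 13 4 8]
After op 6 (in_shuffle): [9 12 0 1 10 5 3 6 13 7 4 2 8 11]
Position 9: card 7.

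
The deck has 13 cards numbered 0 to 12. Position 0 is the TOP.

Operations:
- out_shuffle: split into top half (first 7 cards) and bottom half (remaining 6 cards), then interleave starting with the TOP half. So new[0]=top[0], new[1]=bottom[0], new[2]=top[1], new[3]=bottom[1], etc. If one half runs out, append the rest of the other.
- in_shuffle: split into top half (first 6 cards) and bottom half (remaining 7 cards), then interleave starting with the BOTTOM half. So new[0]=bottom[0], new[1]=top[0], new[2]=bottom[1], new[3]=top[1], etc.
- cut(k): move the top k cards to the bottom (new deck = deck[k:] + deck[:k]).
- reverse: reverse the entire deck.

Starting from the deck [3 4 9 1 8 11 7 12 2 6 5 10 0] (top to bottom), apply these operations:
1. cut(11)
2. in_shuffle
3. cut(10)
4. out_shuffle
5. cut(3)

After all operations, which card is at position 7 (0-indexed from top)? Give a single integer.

After op 1 (cut(11)): [10 0 3 4 9 1 8 11 7 12 2 6 5]
After op 2 (in_shuffle): [8 10 11 0 7 3 12 4 2 9 6 1 5]
After op 3 (cut(10)): [6 1 5 8 10 11 0 7 3 12 4 2 9]
After op 4 (out_shuffle): [6 7 1 3 5 12 8 4 10 2 11 9 0]
After op 5 (cut(3)): [3 5 12 8 4 10 2 11 9 0 6 7 1]
Position 7: card 11.

Answer: 11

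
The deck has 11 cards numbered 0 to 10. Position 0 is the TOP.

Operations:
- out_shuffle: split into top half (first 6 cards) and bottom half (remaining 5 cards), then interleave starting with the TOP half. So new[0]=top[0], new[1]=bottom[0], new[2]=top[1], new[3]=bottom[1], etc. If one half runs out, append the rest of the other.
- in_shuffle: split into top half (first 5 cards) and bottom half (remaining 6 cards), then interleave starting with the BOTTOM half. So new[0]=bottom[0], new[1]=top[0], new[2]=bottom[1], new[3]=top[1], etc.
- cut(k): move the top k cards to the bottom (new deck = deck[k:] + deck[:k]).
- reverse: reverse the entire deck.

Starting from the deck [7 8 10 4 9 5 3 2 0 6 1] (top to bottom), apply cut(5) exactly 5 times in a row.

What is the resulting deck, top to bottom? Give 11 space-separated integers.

Answer: 4 9 5 3 2 0 6 1 7 8 10

Derivation:
After op 1 (cut(5)): [5 3 2 0 6 1 7 8 10 4 9]
After op 2 (cut(5)): [1 7 8 10 4 9 5 3 2 0 6]
After op 3 (cut(5)): [9 5 3 2 0 6 1 7 8 10 4]
After op 4 (cut(5)): [6 1 7 8 10 4 9 5 3 2 0]
After op 5 (cut(5)): [4 9 5 3 2 0 6 1 7 8 10]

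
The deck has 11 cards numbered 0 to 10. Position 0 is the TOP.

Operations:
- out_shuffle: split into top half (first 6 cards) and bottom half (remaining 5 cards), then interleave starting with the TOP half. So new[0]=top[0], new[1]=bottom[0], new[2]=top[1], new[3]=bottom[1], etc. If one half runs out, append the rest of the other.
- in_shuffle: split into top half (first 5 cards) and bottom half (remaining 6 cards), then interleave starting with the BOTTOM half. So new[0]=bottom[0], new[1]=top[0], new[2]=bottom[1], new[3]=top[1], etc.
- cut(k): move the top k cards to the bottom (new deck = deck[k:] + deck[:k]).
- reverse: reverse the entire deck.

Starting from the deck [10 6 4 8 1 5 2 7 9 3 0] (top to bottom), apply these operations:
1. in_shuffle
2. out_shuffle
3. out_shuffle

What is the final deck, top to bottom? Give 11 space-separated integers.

Answer: 5 6 9 1 10 7 8 0 2 4 3

Derivation:
After op 1 (in_shuffle): [5 10 2 6 7 4 9 8 3 1 0]
After op 2 (out_shuffle): [5 9 10 8 2 3 6 1 7 0 4]
After op 3 (out_shuffle): [5 6 9 1 10 7 8 0 2 4 3]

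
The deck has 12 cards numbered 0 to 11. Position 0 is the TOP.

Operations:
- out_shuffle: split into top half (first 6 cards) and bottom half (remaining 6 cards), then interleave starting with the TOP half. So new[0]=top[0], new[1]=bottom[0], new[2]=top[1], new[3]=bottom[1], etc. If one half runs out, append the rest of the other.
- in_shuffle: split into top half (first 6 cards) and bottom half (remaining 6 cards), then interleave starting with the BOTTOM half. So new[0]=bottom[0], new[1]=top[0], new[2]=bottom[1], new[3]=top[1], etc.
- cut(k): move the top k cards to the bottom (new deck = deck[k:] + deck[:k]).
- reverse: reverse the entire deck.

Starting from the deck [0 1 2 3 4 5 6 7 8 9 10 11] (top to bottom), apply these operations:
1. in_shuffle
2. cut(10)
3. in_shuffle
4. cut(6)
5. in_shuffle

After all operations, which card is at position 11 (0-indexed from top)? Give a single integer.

Answer: 1

Derivation:
After op 1 (in_shuffle): [6 0 7 1 8 2 9 3 10 4 11 5]
After op 2 (cut(10)): [11 5 6 0 7 1 8 2 9 3 10 4]
After op 3 (in_shuffle): [8 11 2 5 9 6 3 0 10 7 4 1]
After op 4 (cut(6)): [3 0 10 7 4 1 8 11 2 5 9 6]
After op 5 (in_shuffle): [8 3 11 0 2 10 5 7 9 4 6 1]
Position 11: card 1.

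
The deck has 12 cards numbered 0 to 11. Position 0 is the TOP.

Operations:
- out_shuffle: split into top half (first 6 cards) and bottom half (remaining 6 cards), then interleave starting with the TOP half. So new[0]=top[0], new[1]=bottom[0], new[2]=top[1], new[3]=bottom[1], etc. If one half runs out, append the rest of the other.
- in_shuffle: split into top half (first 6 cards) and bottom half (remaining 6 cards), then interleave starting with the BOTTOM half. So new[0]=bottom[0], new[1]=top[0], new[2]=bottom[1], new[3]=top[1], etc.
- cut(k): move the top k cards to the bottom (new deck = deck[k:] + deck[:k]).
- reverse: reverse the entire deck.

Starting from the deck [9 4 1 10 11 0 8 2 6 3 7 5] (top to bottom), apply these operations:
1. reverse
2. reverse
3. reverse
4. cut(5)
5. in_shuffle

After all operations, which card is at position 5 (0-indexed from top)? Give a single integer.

Answer: 11

Derivation:
After op 1 (reverse): [5 7 3 6 2 8 0 11 10 1 4 9]
After op 2 (reverse): [9 4 1 10 11 0 8 2 6 3 7 5]
After op 3 (reverse): [5 7 3 6 2 8 0 11 10 1 4 9]
After op 4 (cut(5)): [8 0 11 10 1 4 9 5 7 3 6 2]
After op 5 (in_shuffle): [9 8 5 0 7 11 3 10 6 1 2 4]
Position 5: card 11.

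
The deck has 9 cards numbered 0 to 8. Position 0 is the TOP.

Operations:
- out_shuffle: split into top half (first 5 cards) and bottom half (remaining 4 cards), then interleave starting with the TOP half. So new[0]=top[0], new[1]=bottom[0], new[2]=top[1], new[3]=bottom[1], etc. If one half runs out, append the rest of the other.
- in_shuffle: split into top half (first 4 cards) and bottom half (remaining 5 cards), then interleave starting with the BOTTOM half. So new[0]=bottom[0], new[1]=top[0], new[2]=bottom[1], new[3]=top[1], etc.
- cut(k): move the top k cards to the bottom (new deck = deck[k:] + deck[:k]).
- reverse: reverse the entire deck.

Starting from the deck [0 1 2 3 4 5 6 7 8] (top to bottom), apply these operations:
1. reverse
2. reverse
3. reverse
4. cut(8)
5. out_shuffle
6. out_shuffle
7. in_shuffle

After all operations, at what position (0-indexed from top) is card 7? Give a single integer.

Answer: 8

Derivation:
After op 1 (reverse): [8 7 6 5 4 3 2 1 0]
After op 2 (reverse): [0 1 2 3 4 5 6 7 8]
After op 3 (reverse): [8 7 6 5 4 3 2 1 0]
After op 4 (cut(8)): [0 8 7 6 5 4 3 2 1]
After op 5 (out_shuffle): [0 4 8 3 7 2 6 1 5]
After op 6 (out_shuffle): [0 2 4 6 8 1 3 5 7]
After op 7 (in_shuffle): [8 0 1 2 3 4 5 6 7]
Card 7 is at position 8.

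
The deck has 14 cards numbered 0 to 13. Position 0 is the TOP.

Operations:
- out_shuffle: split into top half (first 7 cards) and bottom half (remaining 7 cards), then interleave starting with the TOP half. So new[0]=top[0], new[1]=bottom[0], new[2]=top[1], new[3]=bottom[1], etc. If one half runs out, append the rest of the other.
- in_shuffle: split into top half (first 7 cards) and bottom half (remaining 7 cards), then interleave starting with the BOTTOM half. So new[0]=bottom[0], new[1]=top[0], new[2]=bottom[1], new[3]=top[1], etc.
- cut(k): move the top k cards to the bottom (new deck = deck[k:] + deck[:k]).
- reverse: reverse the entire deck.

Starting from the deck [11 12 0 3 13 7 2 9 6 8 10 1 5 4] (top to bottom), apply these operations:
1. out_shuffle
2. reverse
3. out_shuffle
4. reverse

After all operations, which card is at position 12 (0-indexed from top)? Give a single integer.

After op 1 (out_shuffle): [11 9 12 6 0 8 3 10 13 1 7 5 2 4]
After op 2 (reverse): [4 2 5 7 1 13 10 3 8 0 6 12 9 11]
After op 3 (out_shuffle): [4 3 2 8 5 0 7 6 1 12 13 9 10 11]
After op 4 (reverse): [11 10 9 13 12 1 6 7 0 5 8 2 3 4]
Position 12: card 3.

Answer: 3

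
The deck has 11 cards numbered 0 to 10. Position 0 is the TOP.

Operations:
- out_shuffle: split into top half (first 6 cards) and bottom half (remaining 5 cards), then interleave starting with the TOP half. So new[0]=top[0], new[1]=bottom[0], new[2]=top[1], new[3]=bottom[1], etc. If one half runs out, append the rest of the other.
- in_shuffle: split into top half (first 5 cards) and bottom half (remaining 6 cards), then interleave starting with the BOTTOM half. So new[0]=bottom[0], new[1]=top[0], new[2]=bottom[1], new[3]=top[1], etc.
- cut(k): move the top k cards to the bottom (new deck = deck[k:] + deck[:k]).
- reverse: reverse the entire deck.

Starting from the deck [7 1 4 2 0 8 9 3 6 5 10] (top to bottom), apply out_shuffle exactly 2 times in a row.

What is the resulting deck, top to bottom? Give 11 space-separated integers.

After op 1 (out_shuffle): [7 9 1 3 4 6 2 5 0 10 8]
After op 2 (out_shuffle): [7 2 9 5 1 0 3 10 4 8 6]

Answer: 7 2 9 5 1 0 3 10 4 8 6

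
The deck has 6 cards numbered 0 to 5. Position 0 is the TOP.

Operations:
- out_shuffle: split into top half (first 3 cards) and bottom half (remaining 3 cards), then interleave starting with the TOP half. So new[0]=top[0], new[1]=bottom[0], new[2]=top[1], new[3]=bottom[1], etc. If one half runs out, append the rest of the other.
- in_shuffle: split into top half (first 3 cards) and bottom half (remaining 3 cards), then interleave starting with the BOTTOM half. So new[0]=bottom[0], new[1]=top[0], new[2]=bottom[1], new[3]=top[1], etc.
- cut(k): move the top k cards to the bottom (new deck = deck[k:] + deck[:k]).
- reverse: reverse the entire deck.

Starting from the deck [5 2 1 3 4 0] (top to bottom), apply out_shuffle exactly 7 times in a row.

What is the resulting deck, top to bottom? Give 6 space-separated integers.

Answer: 5 1 4 2 3 0

Derivation:
After op 1 (out_shuffle): [5 3 2 4 1 0]
After op 2 (out_shuffle): [5 4 3 1 2 0]
After op 3 (out_shuffle): [5 1 4 2 3 0]
After op 4 (out_shuffle): [5 2 1 3 4 0]
After op 5 (out_shuffle): [5 3 2 4 1 0]
After op 6 (out_shuffle): [5 4 3 1 2 0]
After op 7 (out_shuffle): [5 1 4 2 3 0]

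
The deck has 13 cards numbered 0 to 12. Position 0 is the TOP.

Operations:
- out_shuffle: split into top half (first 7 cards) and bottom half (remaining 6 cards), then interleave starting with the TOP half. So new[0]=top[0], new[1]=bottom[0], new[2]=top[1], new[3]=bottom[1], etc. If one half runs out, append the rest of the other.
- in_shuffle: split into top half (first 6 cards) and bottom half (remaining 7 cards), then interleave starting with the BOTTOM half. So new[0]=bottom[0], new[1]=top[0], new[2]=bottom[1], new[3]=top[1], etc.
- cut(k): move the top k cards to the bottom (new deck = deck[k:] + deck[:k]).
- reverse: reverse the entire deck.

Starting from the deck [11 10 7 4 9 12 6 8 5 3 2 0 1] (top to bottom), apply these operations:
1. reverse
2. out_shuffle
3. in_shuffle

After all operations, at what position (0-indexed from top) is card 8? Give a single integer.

After op 1 (reverse): [1 0 2 3 5 8 6 12 9 4 7 10 11]
After op 2 (out_shuffle): [1 12 0 9 2 4 3 7 5 10 8 11 6]
After op 3 (in_shuffle): [3 1 7 12 5 0 10 9 8 2 11 4 6]
Card 8 is at position 8.

Answer: 8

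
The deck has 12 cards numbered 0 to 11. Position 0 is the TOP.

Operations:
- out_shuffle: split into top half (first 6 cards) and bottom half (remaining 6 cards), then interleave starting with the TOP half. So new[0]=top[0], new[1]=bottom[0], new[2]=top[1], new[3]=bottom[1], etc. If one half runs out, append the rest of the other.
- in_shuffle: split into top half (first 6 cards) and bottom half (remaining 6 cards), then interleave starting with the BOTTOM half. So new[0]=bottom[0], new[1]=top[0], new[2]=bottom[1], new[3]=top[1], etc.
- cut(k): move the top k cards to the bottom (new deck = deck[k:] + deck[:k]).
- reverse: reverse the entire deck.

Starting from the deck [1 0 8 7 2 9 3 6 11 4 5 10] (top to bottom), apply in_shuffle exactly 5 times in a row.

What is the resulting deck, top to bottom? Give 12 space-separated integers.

Answer: 5 11 3 2 8 1 10 4 6 9 7 0

Derivation:
After op 1 (in_shuffle): [3 1 6 0 11 8 4 7 5 2 10 9]
After op 2 (in_shuffle): [4 3 7 1 5 6 2 0 10 11 9 8]
After op 3 (in_shuffle): [2 4 0 3 10 7 11 1 9 5 8 6]
After op 4 (in_shuffle): [11 2 1 4 9 0 5 3 8 10 6 7]
After op 5 (in_shuffle): [5 11 3 2 8 1 10 4 6 9 7 0]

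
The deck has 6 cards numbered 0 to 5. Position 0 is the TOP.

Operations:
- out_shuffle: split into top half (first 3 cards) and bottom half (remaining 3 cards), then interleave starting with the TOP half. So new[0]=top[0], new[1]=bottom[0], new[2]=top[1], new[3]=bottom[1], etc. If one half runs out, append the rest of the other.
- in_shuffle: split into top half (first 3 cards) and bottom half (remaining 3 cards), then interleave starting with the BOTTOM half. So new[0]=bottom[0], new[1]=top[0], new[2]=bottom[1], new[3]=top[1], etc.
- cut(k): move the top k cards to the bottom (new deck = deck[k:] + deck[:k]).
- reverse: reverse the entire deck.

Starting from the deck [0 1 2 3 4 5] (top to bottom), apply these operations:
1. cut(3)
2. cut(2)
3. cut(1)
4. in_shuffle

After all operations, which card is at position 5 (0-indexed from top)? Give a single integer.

After op 1 (cut(3)): [3 4 5 0 1 2]
After op 2 (cut(2)): [5 0 1 2 3 4]
After op 3 (cut(1)): [0 1 2 3 4 5]
After op 4 (in_shuffle): [3 0 4 1 5 2]
Position 5: card 2.

Answer: 2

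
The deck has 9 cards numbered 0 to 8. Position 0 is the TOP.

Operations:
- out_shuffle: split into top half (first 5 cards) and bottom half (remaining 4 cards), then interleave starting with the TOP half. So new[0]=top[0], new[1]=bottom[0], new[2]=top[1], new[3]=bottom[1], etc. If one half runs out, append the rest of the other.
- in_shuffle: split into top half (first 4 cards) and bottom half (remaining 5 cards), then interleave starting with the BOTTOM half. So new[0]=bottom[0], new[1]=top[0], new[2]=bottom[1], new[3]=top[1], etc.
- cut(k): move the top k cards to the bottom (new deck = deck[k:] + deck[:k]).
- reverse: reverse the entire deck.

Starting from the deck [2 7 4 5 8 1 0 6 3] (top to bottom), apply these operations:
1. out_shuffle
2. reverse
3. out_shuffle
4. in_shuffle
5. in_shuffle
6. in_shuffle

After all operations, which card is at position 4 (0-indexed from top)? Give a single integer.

After op 1 (out_shuffle): [2 1 7 0 4 6 5 3 8]
After op 2 (reverse): [8 3 5 6 4 0 7 1 2]
After op 3 (out_shuffle): [8 0 3 7 5 1 6 2 4]
After op 4 (in_shuffle): [5 8 1 0 6 3 2 7 4]
After op 5 (in_shuffle): [6 5 3 8 2 1 7 0 4]
After op 6 (in_shuffle): [2 6 1 5 7 3 0 8 4]
Position 4: card 7.

Answer: 7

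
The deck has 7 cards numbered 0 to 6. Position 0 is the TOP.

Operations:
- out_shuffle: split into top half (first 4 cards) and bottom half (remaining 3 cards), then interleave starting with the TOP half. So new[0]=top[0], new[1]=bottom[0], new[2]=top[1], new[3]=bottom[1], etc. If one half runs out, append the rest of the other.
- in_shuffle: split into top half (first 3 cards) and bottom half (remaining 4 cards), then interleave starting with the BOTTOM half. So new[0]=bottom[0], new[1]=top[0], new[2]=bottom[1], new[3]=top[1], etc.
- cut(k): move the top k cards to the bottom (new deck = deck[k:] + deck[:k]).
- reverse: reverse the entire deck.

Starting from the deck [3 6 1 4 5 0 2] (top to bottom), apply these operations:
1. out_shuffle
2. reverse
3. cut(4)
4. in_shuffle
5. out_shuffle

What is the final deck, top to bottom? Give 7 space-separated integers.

After op 1 (out_shuffle): [3 5 6 0 1 2 4]
After op 2 (reverse): [4 2 1 0 6 5 3]
After op 3 (cut(4)): [6 5 3 4 2 1 0]
After op 4 (in_shuffle): [4 6 2 5 1 3 0]
After op 5 (out_shuffle): [4 1 6 3 2 0 5]

Answer: 4 1 6 3 2 0 5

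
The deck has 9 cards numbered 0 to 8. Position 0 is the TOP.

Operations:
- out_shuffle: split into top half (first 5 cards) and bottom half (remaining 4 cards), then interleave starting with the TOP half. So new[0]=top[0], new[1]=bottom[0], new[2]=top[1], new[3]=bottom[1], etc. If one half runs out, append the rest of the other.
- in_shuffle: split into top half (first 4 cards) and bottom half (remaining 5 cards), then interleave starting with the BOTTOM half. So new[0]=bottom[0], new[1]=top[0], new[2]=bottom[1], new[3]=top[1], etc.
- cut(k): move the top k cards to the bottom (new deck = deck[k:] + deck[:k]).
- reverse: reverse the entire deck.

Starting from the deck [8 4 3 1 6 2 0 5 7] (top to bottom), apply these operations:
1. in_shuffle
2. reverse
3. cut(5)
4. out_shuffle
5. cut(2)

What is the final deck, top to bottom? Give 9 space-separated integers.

Answer: 2 5 8 3 6 0 7 4 1

Derivation:
After op 1 (in_shuffle): [6 8 2 4 0 3 5 1 7]
After op 2 (reverse): [7 1 5 3 0 4 2 8 6]
After op 3 (cut(5)): [4 2 8 6 7 1 5 3 0]
After op 4 (out_shuffle): [4 1 2 5 8 3 6 0 7]
After op 5 (cut(2)): [2 5 8 3 6 0 7 4 1]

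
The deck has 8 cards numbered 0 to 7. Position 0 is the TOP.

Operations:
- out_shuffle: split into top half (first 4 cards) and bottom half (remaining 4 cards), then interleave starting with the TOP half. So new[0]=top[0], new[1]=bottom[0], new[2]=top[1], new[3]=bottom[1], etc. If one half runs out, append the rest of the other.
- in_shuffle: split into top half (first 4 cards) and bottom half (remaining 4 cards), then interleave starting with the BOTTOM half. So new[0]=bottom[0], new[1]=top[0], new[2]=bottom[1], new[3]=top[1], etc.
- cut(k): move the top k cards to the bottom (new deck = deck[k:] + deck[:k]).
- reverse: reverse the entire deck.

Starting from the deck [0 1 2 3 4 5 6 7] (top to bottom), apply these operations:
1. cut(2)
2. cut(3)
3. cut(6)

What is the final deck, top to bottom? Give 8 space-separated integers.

Answer: 3 4 5 6 7 0 1 2

Derivation:
After op 1 (cut(2)): [2 3 4 5 6 7 0 1]
After op 2 (cut(3)): [5 6 7 0 1 2 3 4]
After op 3 (cut(6)): [3 4 5 6 7 0 1 2]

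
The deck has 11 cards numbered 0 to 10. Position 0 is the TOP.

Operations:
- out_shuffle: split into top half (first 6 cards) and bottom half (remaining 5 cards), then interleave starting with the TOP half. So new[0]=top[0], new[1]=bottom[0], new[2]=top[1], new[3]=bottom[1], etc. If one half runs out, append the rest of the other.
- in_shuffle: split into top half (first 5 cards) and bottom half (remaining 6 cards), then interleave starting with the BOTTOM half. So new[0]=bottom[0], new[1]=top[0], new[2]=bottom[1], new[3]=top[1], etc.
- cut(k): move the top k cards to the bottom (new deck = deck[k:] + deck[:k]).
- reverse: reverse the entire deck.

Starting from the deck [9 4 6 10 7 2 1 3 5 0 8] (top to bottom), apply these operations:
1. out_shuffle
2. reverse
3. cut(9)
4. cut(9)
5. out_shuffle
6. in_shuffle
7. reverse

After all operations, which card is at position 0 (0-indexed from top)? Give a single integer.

After op 1 (out_shuffle): [9 1 4 3 6 5 10 0 7 8 2]
After op 2 (reverse): [2 8 7 0 10 5 6 3 4 1 9]
After op 3 (cut(9)): [1 9 2 8 7 0 10 5 6 3 4]
After op 4 (cut(9)): [3 4 1 9 2 8 7 0 10 5 6]
After op 5 (out_shuffle): [3 7 4 0 1 10 9 5 2 6 8]
After op 6 (in_shuffle): [10 3 9 7 5 4 2 0 6 1 8]
After op 7 (reverse): [8 1 6 0 2 4 5 7 9 3 10]
Position 0: card 8.

Answer: 8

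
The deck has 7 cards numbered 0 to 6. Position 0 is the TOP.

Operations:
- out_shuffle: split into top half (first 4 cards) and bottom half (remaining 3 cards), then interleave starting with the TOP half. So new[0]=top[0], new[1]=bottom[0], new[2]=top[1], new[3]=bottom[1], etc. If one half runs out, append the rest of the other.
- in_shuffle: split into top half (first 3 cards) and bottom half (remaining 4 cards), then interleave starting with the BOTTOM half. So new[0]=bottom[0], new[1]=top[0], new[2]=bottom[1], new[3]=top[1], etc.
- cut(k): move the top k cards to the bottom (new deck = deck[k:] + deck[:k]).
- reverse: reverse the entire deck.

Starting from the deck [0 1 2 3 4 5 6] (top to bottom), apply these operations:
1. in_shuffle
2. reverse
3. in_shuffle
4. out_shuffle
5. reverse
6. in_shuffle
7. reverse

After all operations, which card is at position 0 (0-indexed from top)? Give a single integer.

Answer: 1

Derivation:
After op 1 (in_shuffle): [3 0 4 1 5 2 6]
After op 2 (reverse): [6 2 5 1 4 0 3]
After op 3 (in_shuffle): [1 6 4 2 0 5 3]
After op 4 (out_shuffle): [1 0 6 5 4 3 2]
After op 5 (reverse): [2 3 4 5 6 0 1]
After op 6 (in_shuffle): [5 2 6 3 0 4 1]
After op 7 (reverse): [1 4 0 3 6 2 5]
Position 0: card 1.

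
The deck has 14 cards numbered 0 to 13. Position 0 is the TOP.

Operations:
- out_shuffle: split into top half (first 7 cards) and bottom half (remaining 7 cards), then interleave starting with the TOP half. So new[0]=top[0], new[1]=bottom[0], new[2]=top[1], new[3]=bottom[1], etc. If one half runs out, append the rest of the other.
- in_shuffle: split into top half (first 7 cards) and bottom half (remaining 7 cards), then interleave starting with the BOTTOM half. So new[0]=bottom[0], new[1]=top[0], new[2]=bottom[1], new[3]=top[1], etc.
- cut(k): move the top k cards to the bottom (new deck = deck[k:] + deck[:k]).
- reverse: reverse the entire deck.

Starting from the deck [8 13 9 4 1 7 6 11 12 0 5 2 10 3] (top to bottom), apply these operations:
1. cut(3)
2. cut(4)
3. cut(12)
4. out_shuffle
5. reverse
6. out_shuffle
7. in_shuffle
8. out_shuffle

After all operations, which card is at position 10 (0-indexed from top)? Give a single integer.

After op 1 (cut(3)): [4 1 7 6 11 12 0 5 2 10 3 8 13 9]
After op 2 (cut(4)): [11 12 0 5 2 10 3 8 13 9 4 1 7 6]
After op 3 (cut(12)): [7 6 11 12 0 5 2 10 3 8 13 9 4 1]
After op 4 (out_shuffle): [7 10 6 3 11 8 12 13 0 9 5 4 2 1]
After op 5 (reverse): [1 2 4 5 9 0 13 12 8 11 3 6 10 7]
After op 6 (out_shuffle): [1 12 2 8 4 11 5 3 9 6 0 10 13 7]
After op 7 (in_shuffle): [3 1 9 12 6 2 0 8 10 4 13 11 7 5]
After op 8 (out_shuffle): [3 8 1 10 9 4 12 13 6 11 2 7 0 5]
Position 10: card 2.

Answer: 2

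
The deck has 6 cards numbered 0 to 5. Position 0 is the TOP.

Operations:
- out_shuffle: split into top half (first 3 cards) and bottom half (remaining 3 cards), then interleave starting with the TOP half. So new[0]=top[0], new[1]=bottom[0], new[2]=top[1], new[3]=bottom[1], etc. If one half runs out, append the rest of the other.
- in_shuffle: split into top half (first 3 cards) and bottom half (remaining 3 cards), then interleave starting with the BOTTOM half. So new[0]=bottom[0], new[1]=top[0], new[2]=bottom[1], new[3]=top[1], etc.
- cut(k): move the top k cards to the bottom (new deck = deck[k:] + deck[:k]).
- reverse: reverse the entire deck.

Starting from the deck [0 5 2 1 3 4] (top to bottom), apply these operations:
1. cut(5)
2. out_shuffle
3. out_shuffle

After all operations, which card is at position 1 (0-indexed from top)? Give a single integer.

Answer: 1

Derivation:
After op 1 (cut(5)): [4 0 5 2 1 3]
After op 2 (out_shuffle): [4 2 0 1 5 3]
After op 3 (out_shuffle): [4 1 2 5 0 3]
Position 1: card 1.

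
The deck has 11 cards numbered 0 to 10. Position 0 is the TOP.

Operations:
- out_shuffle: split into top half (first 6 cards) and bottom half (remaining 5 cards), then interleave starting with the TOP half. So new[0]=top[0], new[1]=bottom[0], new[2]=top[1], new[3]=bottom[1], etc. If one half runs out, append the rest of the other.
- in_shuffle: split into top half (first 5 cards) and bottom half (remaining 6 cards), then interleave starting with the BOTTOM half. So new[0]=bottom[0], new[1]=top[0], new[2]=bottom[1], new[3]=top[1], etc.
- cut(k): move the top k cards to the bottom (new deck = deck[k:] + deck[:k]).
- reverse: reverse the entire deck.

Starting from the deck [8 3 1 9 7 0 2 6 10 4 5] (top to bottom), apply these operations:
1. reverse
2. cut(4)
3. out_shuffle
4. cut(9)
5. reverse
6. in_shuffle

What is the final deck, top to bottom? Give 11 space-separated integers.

Answer: 5 1 0 10 8 9 2 4 3 7 6

Derivation:
After op 1 (reverse): [5 4 10 6 2 0 7 9 1 3 8]
After op 2 (cut(4)): [2 0 7 9 1 3 8 5 4 10 6]
After op 3 (out_shuffle): [2 8 0 5 7 4 9 10 1 6 3]
After op 4 (cut(9)): [6 3 2 8 0 5 7 4 9 10 1]
After op 5 (reverse): [1 10 9 4 7 5 0 8 2 3 6]
After op 6 (in_shuffle): [5 1 0 10 8 9 2 4 3 7 6]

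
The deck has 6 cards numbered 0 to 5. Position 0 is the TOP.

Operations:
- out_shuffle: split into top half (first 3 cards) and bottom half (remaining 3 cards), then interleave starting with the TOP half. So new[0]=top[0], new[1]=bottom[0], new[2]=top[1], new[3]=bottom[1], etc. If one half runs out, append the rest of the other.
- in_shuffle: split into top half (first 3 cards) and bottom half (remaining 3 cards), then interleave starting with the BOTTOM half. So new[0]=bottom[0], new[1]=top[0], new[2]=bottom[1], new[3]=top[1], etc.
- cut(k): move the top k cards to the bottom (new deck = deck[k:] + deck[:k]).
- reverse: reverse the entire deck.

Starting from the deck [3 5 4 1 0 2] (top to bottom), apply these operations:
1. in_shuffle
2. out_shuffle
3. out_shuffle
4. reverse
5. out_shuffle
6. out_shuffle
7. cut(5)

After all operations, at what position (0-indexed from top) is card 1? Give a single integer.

Answer: 0

Derivation:
After op 1 (in_shuffle): [1 3 0 5 2 4]
After op 2 (out_shuffle): [1 5 3 2 0 4]
After op 3 (out_shuffle): [1 2 5 0 3 4]
After op 4 (reverse): [4 3 0 5 2 1]
After op 5 (out_shuffle): [4 5 3 2 0 1]
After op 6 (out_shuffle): [4 2 5 0 3 1]
After op 7 (cut(5)): [1 4 2 5 0 3]
Card 1 is at position 0.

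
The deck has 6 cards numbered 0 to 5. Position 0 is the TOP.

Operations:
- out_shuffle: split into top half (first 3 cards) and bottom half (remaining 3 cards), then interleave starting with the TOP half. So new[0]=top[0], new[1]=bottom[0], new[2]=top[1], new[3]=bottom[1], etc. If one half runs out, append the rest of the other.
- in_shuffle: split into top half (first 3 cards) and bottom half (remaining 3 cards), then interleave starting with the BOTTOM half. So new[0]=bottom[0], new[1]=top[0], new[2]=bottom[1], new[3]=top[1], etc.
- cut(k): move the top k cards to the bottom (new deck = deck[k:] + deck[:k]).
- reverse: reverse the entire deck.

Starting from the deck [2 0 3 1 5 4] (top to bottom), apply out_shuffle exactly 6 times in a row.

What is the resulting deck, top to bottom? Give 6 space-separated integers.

Answer: 2 5 1 3 0 4

Derivation:
After op 1 (out_shuffle): [2 1 0 5 3 4]
After op 2 (out_shuffle): [2 5 1 3 0 4]
After op 3 (out_shuffle): [2 3 5 0 1 4]
After op 4 (out_shuffle): [2 0 3 1 5 4]
After op 5 (out_shuffle): [2 1 0 5 3 4]
After op 6 (out_shuffle): [2 5 1 3 0 4]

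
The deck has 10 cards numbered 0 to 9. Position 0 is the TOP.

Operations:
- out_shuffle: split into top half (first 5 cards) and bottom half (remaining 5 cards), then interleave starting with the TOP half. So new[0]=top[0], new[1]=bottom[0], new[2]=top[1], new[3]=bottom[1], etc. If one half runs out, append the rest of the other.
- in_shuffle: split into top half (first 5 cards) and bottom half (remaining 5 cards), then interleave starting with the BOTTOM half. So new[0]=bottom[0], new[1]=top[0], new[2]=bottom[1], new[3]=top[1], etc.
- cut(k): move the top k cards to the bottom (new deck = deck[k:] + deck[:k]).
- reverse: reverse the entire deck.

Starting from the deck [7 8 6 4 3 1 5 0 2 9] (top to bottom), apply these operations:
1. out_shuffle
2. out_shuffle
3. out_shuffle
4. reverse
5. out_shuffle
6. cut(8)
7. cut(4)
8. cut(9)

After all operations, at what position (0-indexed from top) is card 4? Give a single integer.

Answer: 5

Derivation:
After op 1 (out_shuffle): [7 1 8 5 6 0 4 2 3 9]
After op 2 (out_shuffle): [7 0 1 4 8 2 5 3 6 9]
After op 3 (out_shuffle): [7 2 0 5 1 3 4 6 8 9]
After op 4 (reverse): [9 8 6 4 3 1 5 0 2 7]
After op 5 (out_shuffle): [9 1 8 5 6 0 4 2 3 7]
After op 6 (cut(8)): [3 7 9 1 8 5 6 0 4 2]
After op 7 (cut(4)): [8 5 6 0 4 2 3 7 9 1]
After op 8 (cut(9)): [1 8 5 6 0 4 2 3 7 9]
Card 4 is at position 5.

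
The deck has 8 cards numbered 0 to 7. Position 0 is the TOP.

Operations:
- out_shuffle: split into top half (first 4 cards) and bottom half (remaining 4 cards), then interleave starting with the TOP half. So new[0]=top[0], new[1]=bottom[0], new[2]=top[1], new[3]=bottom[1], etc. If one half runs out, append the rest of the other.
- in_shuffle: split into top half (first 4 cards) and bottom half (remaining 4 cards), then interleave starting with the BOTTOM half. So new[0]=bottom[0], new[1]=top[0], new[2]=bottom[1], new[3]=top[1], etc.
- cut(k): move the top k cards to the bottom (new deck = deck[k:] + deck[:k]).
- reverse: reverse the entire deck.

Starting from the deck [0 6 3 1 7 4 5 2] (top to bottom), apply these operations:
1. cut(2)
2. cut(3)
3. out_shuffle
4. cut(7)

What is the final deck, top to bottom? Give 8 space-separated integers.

After op 1 (cut(2)): [3 1 7 4 5 2 0 6]
After op 2 (cut(3)): [4 5 2 0 6 3 1 7]
After op 3 (out_shuffle): [4 6 5 3 2 1 0 7]
After op 4 (cut(7)): [7 4 6 5 3 2 1 0]

Answer: 7 4 6 5 3 2 1 0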